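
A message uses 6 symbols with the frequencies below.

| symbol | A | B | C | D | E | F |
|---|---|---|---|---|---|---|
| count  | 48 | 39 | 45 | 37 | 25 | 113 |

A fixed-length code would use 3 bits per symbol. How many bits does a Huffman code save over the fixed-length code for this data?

164

Fixed-length: 3 bits × 307 symbols = 921 bits.
Huffman merges:
combine E(25), D(37) → 62
combine B(39), C(45) → 84
combine A(48), 62 → 110
combine 84, 110 → 194
combine F(113), 194 → 307
Huffman total = 62 + 84 + 110 + 194 + 307 = 757 bits.
Saving = 921 − 757 = 164 bits.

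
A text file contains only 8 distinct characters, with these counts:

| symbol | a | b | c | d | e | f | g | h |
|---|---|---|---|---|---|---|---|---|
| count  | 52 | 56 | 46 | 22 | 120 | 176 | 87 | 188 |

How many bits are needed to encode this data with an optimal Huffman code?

Greedily combine the two least-frequent nodes:
merge d(22) and c(46): 68
merge a(52) and b(56): 108
merge 68 and g(87): 155
merge 108 and e(120): 228
merge 155 and f(176): 331
merge h(188) and 228: 416
merge 331 and 416: 747
Each symbol's bit-cost is frequency × depth; summing gives 2053 bits (equivalently 68 + 108 + 155 + 228 + 331 + 416 + 747).

2053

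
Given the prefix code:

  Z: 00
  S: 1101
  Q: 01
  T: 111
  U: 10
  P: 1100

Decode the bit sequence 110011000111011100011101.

Read left to right; each codeword is recognised as soon as it completes (prefix code):
  1100→P | 1100→P | 01→Q | 1101→S | 1100→P | 01→Q | 1101→S
Decoded message: PPQSPQS

PPQSPQS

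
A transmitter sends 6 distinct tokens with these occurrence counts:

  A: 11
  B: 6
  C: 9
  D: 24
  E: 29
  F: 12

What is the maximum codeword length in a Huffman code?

Merge the two lowest-weight nodes at each step:
merge B(6) and C(9): 15
merge A(11) and F(12): 23
merge 15 and 23: 38
merge D(24) and E(29): 53
merge 38 and 53: 91
The rarest symbols sit at the bottom; the longest codeword is 3 bits.

3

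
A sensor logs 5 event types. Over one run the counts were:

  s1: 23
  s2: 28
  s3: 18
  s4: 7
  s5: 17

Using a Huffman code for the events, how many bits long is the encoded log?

210

Greedily combine the two least-frequent nodes:
combine s4(7), s5(17) → 24
combine s3(18), s1(23) → 41
combine 24, s2(28) → 52
combine 41, 52 → 93
Each symbol's bit-cost is frequency × depth; summing gives 210 bits (equivalently 24 + 41 + 52 + 93).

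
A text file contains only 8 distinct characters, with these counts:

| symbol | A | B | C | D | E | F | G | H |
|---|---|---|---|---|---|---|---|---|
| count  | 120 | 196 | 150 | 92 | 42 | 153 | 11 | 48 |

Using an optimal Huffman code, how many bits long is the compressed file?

2241

Build the Huffman tree bottom-up:
merge G(11) and E(42): 53
merge H(48) and 53: 101
merge D(92) and 101: 193
merge A(120) and C(150): 270
merge F(153) and 193: 346
merge B(196) and 270: 466
merge 346 and 466: 812
Each symbol's bit-cost is frequency × depth; summing gives 2241 bits (equivalently 53 + 101 + 193 + 270 + 346 + 466 + 812).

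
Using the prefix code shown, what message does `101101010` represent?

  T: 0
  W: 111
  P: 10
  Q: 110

PQPP

Read left to right; each codeword is recognised as soon as it completes (prefix code):
  10→P | 110→Q | 10→P | 10→P
Decoded message: PQPP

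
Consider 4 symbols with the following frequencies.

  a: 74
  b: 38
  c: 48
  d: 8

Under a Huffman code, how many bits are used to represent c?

2

Build the tree from the bottom:
merge d(8) and b(38): 46
merge 46 and c(48): 94
merge a(74) and 94: 168
c sits 2 levels below the root, so its codeword is 2 bits.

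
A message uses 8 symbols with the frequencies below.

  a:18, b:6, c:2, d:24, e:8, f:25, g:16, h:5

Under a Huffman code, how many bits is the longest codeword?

5

Merge the two lowest-weight nodes at each step:
c(2) + h(5) → 7
b(6) + 7 → 13
e(8) + 13 → 21
g(16) + a(18) → 34
21 + d(24) → 45
f(25) + 34 → 59
45 + 59 → 104
Maximum depth reached is 5.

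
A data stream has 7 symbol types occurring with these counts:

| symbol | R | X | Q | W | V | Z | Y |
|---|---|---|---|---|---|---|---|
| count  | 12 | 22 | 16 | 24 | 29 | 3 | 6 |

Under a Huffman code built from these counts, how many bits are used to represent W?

2

Repeatedly merge the two smallest:
merge Z(3) and Y(6): 9
merge 9 and R(12): 21
merge Q(16) and 21: 37
merge X(22) and W(24): 46
merge V(29) and 37: 66
merge 46 and 66: 112
W's leaf is at depth 2, giving a 2-bit codeword.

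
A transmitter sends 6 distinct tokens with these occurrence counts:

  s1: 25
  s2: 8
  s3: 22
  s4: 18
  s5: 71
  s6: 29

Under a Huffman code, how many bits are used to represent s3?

Repeatedly merge the two smallest:
s2(8) + s4(18) → 26
s3(22) + s1(25) → 47
26 + s6(29) → 55
47 + 55 → 102
s5(71) + 102 → 173
s3's leaf is at depth 3, giving a 3-bit codeword.

3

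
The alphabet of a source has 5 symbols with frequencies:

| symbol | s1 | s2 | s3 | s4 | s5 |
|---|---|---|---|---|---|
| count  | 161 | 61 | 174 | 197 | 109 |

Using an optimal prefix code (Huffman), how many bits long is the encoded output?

1574

Greedily combine the two least-frequent nodes:
merge s2(61) and s5(109): 170
merge s1(161) and 170: 331
merge s3(174) and s4(197): 371
merge 331 and 371: 702
Each symbol's bit-cost is frequency × depth; summing gives 1574 bits (equivalently 170 + 331 + 371 + 702).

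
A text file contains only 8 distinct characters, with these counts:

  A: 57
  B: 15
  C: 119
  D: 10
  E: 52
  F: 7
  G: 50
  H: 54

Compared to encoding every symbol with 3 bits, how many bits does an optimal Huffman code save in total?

Fixed-length: 3 bits × 364 symbols = 1092 bits.
Huffman merges:
combine F(7), D(10) → 17
combine B(15), 17 → 32
combine 32, G(50) → 82
combine E(52), H(54) → 106
combine A(57), 82 → 139
combine 106, C(119) → 225
combine 139, 225 → 364
Huffman total = 17 + 32 + 82 + 106 + 139 + 225 + 364 = 965 bits.
Saving = 1092 − 965 = 127 bits.

127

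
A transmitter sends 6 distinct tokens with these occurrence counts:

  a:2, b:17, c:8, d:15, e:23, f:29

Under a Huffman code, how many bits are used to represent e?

Build the tree from the bottom:
combine a(2), c(8) → 10
combine 10, d(15) → 25
combine b(17), e(23) → 40
combine 25, f(29) → 54
combine 40, 54 → 94
e's leaf is at depth 2, giving a 2-bit codeword.

2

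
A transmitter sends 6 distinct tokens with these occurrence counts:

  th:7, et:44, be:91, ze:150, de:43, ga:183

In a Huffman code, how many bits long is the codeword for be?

2

Repeatedly merge the two smallest:
combine th(7), de(43) → 50
combine et(44), 50 → 94
combine be(91), 94 → 185
combine ze(150), ga(183) → 333
combine 185, 333 → 518
The subtree containing be is merged 2 times, so code length = 2.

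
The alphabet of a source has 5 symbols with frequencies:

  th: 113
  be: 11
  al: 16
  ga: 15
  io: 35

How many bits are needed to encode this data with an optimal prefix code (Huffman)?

335

Build the Huffman tree bottom-up:
merge be(11) and ga(15): 26
merge al(16) and 26: 42
merge io(35) and 42: 77
merge 77 and th(113): 190
Total encoded bits = sum of merged weights = 26 + 42 + 77 + 190 = 335.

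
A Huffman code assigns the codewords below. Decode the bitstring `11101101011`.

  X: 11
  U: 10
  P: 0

Read left to right; each codeword is recognised as soon as it completes (prefix code):
  11→X | 10→U | 11→X | 0→P | 10→U | 11→X
Decoded message: XUXPUX

XUXPUX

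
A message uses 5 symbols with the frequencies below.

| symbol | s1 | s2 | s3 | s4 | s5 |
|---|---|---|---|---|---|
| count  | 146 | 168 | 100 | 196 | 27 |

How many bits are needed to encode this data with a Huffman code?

Merge the two smallest weights repeatedly:
merge s5(27) and s3(100): 127
merge 127 and s1(146): 273
merge s2(168) and s4(196): 364
merge 273 and 364: 637
The encoded length is the sum of every internal node's weight: 127 + 273 + 364 + 637 = 1401 bits.

1401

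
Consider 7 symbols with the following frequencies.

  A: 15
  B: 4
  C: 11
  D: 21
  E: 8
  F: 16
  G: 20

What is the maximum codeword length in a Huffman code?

4

Merge the two lowest-weight nodes at each step:
B(4) + E(8) → 12
C(11) + 12 → 23
A(15) + F(16) → 31
G(20) + D(21) → 41
23 + 31 → 54
41 + 54 → 95
Maximum depth reached is 4.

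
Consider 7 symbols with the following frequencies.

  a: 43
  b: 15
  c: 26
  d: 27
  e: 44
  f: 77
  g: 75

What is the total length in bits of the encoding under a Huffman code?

810

Build the Huffman tree bottom-up:
combine b(15), c(26) → 41
combine d(27), 41 → 68
combine a(43), e(44) → 87
combine 68, g(75) → 143
combine f(77), 87 → 164
combine 143, 164 → 307
The encoded length is the sum of every internal node's weight: 41 + 68 + 87 + 143 + 164 + 307 = 810 bits.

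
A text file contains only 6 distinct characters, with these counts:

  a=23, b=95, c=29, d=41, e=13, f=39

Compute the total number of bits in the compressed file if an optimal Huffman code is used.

566

Build the Huffman tree bottom-up:
combine e(13), a(23) → 36
combine c(29), 36 → 65
combine f(39), d(41) → 80
combine 65, 80 → 145
combine b(95), 145 → 240
The encoded length is the sum of every internal node's weight: 36 + 65 + 80 + 145 + 240 = 566 bits.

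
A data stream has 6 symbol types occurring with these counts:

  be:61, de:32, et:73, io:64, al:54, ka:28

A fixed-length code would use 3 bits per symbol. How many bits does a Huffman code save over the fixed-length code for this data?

Fixed-length: 3 bits × 312 symbols = 936 bits.
Huffman merges:
merge ka(28) and de(32): 60
merge al(54) and 60: 114
merge be(61) and io(64): 125
merge et(73) and 114: 187
merge 125 and 187: 312
Huffman total = 60 + 114 + 125 + 187 + 312 = 798 bits.
Saving = 936 − 798 = 138 bits.

138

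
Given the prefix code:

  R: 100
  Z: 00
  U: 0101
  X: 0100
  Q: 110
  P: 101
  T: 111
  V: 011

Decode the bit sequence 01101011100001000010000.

VUQZXZRZ

Read left to right; each codeword is recognised as soon as it completes (prefix code):
  011→V | 0101→U | 110→Q | 00→Z | 0100→X | 00→Z | 100→R | 00→Z
Decoded message: VUQZXZRZ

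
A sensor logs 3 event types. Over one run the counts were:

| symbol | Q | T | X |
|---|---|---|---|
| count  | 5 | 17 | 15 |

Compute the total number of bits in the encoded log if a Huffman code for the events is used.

57

Build the Huffman tree bottom-up:
combine Q(5), X(15) → 20
combine T(17), 20 → 37
The encoded length is the sum of every internal node's weight: 20 + 37 = 57 bits.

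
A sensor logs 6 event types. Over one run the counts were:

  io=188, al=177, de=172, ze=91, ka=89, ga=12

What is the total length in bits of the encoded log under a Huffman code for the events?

1751

Greedily combine the two least-frequent nodes:
merge ga(12) and ka(89): 101
merge ze(91) and 101: 192
merge de(172) and al(177): 349
merge io(188) and 192: 380
merge 349 and 380: 729
Each symbol's bit-cost is frequency × depth; summing gives 1751 bits (equivalently 101 + 192 + 349 + 380 + 729).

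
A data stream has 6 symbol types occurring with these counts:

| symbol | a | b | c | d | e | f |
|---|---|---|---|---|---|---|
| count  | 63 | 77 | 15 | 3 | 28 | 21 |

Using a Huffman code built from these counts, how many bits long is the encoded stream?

Merge the two smallest weights repeatedly:
merge d(3) and c(15): 18
merge 18 and f(21): 39
merge e(28) and 39: 67
merge a(63) and 67: 130
merge b(77) and 130: 207
The encoded length is the sum of every internal node's weight: 18 + 39 + 67 + 130 + 207 = 461 bits.

461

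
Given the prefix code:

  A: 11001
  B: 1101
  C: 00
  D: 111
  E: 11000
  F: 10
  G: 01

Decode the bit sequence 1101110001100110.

BEAF

Read left to right; each codeword is recognised as soon as it completes (prefix code):
  1101→B | 11000→E | 11001→A | 10→F
Decoded message: BEAF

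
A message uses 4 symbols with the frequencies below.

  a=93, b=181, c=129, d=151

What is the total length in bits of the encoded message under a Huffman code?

1108

Greedily combine the two least-frequent nodes:
combine a(93), c(129) → 222
combine d(151), b(181) → 332
combine 222, 332 → 554
The encoded length is the sum of every internal node's weight: 222 + 332 + 554 = 1108 bits.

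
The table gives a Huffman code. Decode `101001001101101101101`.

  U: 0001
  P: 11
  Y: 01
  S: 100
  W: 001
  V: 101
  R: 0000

Read left to right; each codeword is recognised as soon as it completes (prefix code):
  101→V | 001→W | 001→W | 101→V | 101→V | 101→V | 101→V
Decoded message: VWWVVVV

VWWVVVV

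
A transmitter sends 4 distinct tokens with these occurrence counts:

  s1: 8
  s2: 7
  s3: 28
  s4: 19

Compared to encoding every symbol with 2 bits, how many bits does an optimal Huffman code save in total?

13

Fixed-length: 2 bits × 62 symbols = 124 bits.
Huffman merges:
s2(7) + s1(8) → 15
15 + s4(19) → 34
s3(28) + 34 → 62
Huffman total = 15 + 34 + 62 = 111 bits.
Saving = 124 − 111 = 13 bits.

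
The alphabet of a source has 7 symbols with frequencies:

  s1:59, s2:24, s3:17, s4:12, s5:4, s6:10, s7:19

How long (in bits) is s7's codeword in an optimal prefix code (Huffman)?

3

Build the tree from the bottom:
merge s5(4) and s6(10): 14
merge s4(12) and 14: 26
merge s3(17) and s7(19): 36
merge s2(24) and 26: 50
merge 36 and 50: 86
merge s1(59) and 86: 145
s7 sits 3 levels below the root, so its codeword is 3 bits.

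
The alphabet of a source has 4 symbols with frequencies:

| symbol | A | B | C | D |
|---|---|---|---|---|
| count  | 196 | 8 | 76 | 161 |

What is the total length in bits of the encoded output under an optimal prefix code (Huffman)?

Build the Huffman tree bottom-up:
combine B(8), C(76) → 84
combine 84, D(161) → 245
combine A(196), 245 → 441
Total encoded bits = sum of merged weights = 84 + 245 + 441 = 770.

770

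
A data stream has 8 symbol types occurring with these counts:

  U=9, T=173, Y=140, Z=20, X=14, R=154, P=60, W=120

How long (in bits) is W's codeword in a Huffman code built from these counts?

Repeatedly merge the two smallest:
merge U(9) and X(14): 23
merge Z(20) and 23: 43
merge 43 and P(60): 103
merge 103 and W(120): 223
merge Y(140) and R(154): 294
merge T(173) and 223: 396
merge 294 and 396: 690
The subtree containing W is merged 3 times, so code length = 3.

3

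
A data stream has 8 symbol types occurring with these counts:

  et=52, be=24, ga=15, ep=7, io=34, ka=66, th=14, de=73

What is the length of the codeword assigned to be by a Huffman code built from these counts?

Build the tree from the bottom:
merge ep(7) and th(14): 21
merge ga(15) and 21: 36
merge be(24) and io(34): 58
merge 36 and et(52): 88
merge 58 and ka(66): 124
merge de(73) and 88: 161
merge 124 and 161: 285
The subtree containing be is merged 3 times, so code length = 3.

3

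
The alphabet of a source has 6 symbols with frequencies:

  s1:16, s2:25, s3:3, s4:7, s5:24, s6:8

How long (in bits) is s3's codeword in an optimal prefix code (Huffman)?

4

Repeatedly merge the two smallest:
combine s3(3), s4(7) → 10
combine s6(8), 10 → 18
combine s1(16), 18 → 34
combine s5(24), s2(25) → 49
combine 34, 49 → 83
s3's leaf is at depth 4, giving a 4-bit codeword.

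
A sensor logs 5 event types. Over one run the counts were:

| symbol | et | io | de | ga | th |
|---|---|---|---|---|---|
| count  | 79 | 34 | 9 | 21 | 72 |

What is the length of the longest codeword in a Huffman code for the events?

4

Merge the two lowest-weight nodes at each step:
combine de(9), ga(21) → 30
combine 30, io(34) → 64
combine 64, th(72) → 136
combine et(79), 136 → 215
Maximum depth reached is 4.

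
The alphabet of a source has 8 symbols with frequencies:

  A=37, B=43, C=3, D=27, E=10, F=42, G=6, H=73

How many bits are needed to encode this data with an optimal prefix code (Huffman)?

635

Build the Huffman tree bottom-up:
merge C(3) and G(6): 9
merge 9 and E(10): 19
merge 19 and D(27): 46
merge A(37) and F(42): 79
merge B(43) and 46: 89
merge H(73) and 79: 152
merge 89 and 152: 241
The encoded length is the sum of every internal node's weight: 9 + 19 + 46 + 79 + 89 + 152 + 241 = 635 bits.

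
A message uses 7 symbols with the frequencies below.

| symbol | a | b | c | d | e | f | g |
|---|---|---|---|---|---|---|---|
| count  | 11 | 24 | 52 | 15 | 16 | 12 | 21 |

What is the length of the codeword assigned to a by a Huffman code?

4

Huffman merges, smallest pair first:
a(11) + f(12) → 23
d(15) + e(16) → 31
g(21) + 23 → 44
b(24) + 31 → 55
44 + c(52) → 96
55 + 96 → 151
a's leaf is at depth 4, giving a 4-bit codeword.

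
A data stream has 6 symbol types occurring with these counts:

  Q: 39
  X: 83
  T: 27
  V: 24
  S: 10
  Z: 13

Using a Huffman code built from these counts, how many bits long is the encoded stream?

445

Merge the two smallest weights repeatedly:
combine S(10), Z(13) → 23
combine 23, V(24) → 47
combine T(27), Q(39) → 66
combine 47, 66 → 113
combine X(83), 113 → 196
Each symbol's bit-cost is frequency × depth; summing gives 445 bits (equivalently 23 + 47 + 66 + 113 + 196).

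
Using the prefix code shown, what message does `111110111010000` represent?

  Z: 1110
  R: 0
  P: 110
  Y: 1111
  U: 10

YUZURRR

Read left to right; each codeword is recognised as soon as it completes (prefix code):
  1111→Y | 10→U | 1110→Z | 10→U | 0→R | 0→R | 0→R
Decoded message: YUZURRR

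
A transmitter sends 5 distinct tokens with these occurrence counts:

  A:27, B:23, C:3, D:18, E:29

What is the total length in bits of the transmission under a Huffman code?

Merge the two smallest weights repeatedly:
C(3) + D(18) → 21
21 + B(23) → 44
A(27) + E(29) → 56
44 + 56 → 100
Total encoded bits = sum of merged weights = 21 + 44 + 56 + 100 = 221.

221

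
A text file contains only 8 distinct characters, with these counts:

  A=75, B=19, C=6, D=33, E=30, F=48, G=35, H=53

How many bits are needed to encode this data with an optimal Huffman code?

847

Build the Huffman tree bottom-up:
merge C(6) and B(19): 25
merge 25 and E(30): 55
merge D(33) and G(35): 68
merge F(48) and H(53): 101
merge 55 and 68: 123
merge A(75) and 101: 176
merge 123 and 176: 299
Total encoded bits = sum of merged weights = 25 + 55 + 68 + 101 + 123 + 176 + 299 = 847.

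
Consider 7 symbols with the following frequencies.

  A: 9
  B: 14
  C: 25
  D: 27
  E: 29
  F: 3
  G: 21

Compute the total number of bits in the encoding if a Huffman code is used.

340

Greedily combine the two least-frequent nodes:
F(3) + A(9) → 12
12 + B(14) → 26
G(21) + C(25) → 46
26 + D(27) → 53
E(29) + 46 → 75
53 + 75 → 128
Total encoded bits = sum of merged weights = 12 + 26 + 46 + 53 + 75 + 128 = 340.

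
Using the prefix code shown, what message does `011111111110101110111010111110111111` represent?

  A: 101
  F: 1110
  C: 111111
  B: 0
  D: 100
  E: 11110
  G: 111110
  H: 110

BCEAHFAEC

Read left to right; each codeword is recognised as soon as it completes (prefix code):
  0→B | 111111→C | 11110→E | 101→A | 110→H | 1110→F | 101→A | 11110→E | 111111→C
Decoded message: BCEAHFAEC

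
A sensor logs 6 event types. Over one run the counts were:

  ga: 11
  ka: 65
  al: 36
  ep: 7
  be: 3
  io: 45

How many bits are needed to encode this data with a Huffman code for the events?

357

Merge the two smallest weights repeatedly:
combine be(3), ep(7) → 10
combine 10, ga(11) → 21
combine 21, al(36) → 57
combine io(45), 57 → 102
combine ka(65), 102 → 167
The encoded length is the sum of every internal node's weight: 10 + 21 + 57 + 102 + 167 = 357 bits.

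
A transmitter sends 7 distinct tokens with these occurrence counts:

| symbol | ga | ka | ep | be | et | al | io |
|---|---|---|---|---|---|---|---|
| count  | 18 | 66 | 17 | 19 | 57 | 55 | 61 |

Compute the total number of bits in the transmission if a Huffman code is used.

784

Greedily combine the two least-frequent nodes:
ep(17) + ga(18) → 35
be(19) + 35 → 54
54 + al(55) → 109
et(57) + io(61) → 118
ka(66) + 109 → 175
118 + 175 → 293
Total encoded bits = sum of merged weights = 35 + 54 + 109 + 118 + 175 + 293 = 784.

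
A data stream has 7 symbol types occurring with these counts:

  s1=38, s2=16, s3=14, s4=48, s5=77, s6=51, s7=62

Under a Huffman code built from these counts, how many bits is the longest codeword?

4

Merge the two lowest-weight nodes at each step:
merge s3(14) and s2(16): 30
merge 30 and s1(38): 68
merge s4(48) and s6(51): 99
merge s7(62) and 68: 130
merge s5(77) and 99: 176
merge 130 and 176: 306
Maximum depth reached is 4.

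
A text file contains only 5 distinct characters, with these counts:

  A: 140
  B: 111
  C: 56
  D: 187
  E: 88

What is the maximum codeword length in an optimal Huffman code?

Merge the two lowest-weight nodes at each step:
combine C(56), E(88) → 144
combine B(111), A(140) → 251
combine 144, D(187) → 331
combine 251, 331 → 582
The first pair merged (C, E) ends up deepest, at depth 3.

3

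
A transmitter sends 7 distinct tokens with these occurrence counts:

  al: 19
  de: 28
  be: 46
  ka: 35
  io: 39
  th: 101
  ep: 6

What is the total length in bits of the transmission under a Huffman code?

Build the Huffman tree bottom-up:
ep(6) + al(19) → 25
25 + de(28) → 53
ka(35) + io(39) → 74
be(46) + 53 → 99
74 + 99 → 173
th(101) + 173 → 274
Total encoded bits = sum of merged weights = 25 + 53 + 74 + 99 + 173 + 274 = 698.

698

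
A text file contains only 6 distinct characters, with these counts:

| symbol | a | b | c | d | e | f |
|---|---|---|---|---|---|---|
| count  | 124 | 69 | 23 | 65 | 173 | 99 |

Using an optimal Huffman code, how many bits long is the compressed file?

1351

Greedily combine the two least-frequent nodes:
merge c(23) and d(65): 88
merge b(69) and 88: 157
merge f(99) and a(124): 223
merge 157 and e(173): 330
merge 223 and 330: 553
The encoded length is the sum of every internal node's weight: 88 + 157 + 223 + 330 + 553 = 1351 bits.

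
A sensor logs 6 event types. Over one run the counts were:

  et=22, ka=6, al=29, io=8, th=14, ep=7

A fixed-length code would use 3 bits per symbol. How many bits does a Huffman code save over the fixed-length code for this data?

52

Fixed-length: 3 bits × 86 symbols = 258 bits.
Huffman merges:
ka(6) + ep(7) → 13
io(8) + 13 → 21
th(14) + 21 → 35
et(22) + al(29) → 51
35 + 51 → 86
Huffman total = 13 + 21 + 35 + 51 + 86 = 206 bits.
Saving = 258 − 206 = 52 bits.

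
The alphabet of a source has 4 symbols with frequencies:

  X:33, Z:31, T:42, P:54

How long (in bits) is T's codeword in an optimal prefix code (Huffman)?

Huffman merges, smallest pair first:
merge Z(31) and X(33): 64
merge T(42) and P(54): 96
merge 64 and 96: 160
The subtree containing T is merged 2 times, so code length = 2.

2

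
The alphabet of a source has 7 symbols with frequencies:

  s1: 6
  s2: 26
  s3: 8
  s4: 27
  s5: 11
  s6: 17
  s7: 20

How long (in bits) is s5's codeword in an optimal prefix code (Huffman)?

Build the tree from the bottom:
combine s1(6), s3(8) → 14
combine s5(11), 14 → 25
combine s6(17), s7(20) → 37
combine 25, s2(26) → 51
combine s4(27), 37 → 64
combine 51, 64 → 115
s5's leaf is at depth 3, giving a 3-bit codeword.

3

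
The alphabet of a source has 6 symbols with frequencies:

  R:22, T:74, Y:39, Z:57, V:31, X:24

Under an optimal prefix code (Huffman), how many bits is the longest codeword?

3

Merge the two lowest-weight nodes at each step:
R(22) + X(24) → 46
V(31) + Y(39) → 70
46 + Z(57) → 103
70 + T(74) → 144
103 + 144 → 247
The rarest symbols sit at the bottom; the longest codeword is 3 bits.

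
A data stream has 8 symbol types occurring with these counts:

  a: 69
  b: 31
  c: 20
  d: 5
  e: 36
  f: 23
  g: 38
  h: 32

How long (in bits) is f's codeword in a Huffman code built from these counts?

Repeatedly merge the two smallest:
combine d(5), c(20) → 25
combine f(23), 25 → 48
combine b(31), h(32) → 63
combine e(36), g(38) → 74
combine 48, 63 → 111
combine a(69), 74 → 143
combine 111, 143 → 254
f's leaf is at depth 3, giving a 3-bit codeword.

3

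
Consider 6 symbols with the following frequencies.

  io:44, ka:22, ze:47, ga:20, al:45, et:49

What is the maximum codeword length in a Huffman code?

4

Merge the two lowest-weight nodes at each step:
combine ga(20), ka(22) → 42
combine 42, io(44) → 86
combine al(45), ze(47) → 92
combine et(49), 86 → 135
combine 92, 135 → 227
The first pair merged (ga, ka) ends up deepest, at depth 4.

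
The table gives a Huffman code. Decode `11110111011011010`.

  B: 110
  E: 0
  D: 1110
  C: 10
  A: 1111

Read left to right; each codeword is recognised as soon as it completes (prefix code):
  1111→A | 0→E | 1110→D | 110→B | 110→B | 10→C
Decoded message: AEDBBC

AEDBBC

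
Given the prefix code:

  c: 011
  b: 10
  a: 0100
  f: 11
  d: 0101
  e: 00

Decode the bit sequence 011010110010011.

Read left to right; each codeword is recognised as soon as it completes (prefix code):
  011→c | 0101→d | 10→b | 0100→a | 11→f
Decoded message: cdbaf

cdbaf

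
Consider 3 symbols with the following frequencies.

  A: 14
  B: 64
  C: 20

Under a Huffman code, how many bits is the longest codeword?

2

Merge the two lowest-weight nodes at each step:
A(14) + C(20) → 34
34 + B(64) → 98
The first pair merged (A, C) ends up deepest, at depth 2.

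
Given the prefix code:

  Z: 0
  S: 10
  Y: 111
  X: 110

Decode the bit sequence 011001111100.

ZXZYXZ

Read left to right; each codeword is recognised as soon as it completes (prefix code):
  0→Z | 110→X | 0→Z | 111→Y | 110→X | 0→Z
Decoded message: ZXZYXZ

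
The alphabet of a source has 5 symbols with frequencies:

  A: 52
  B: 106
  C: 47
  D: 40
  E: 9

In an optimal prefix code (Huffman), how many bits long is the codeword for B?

1

Huffman merges, smallest pair first:
combine E(9), D(40) → 49
combine C(47), 49 → 96
combine A(52), 96 → 148
combine B(106), 148 → 254
B sits one level below the root: a 1-bit codeword.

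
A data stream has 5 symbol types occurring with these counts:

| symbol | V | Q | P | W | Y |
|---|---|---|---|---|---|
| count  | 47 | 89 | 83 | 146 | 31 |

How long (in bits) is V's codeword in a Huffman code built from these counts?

3

Repeatedly merge the two smallest:
combine Y(31), V(47) → 78
combine 78, P(83) → 161
combine Q(89), W(146) → 235
combine 161, 235 → 396
V sits 3 levels below the root, so its codeword is 3 bits.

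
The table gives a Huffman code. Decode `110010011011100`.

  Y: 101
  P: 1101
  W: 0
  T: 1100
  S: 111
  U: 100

TUPT

Read left to right; each codeword is recognised as soon as it completes (prefix code):
  1100→T | 100→U | 1101→P | 1100→T
Decoded message: TUPT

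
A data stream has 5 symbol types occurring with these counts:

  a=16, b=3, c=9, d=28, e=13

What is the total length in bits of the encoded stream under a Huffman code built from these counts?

Build the Huffman tree bottom-up:
b(3) + c(9) → 12
12 + e(13) → 25
a(16) + 25 → 41
d(28) + 41 → 69
Each symbol's bit-cost is frequency × depth; summing gives 147 bits (equivalently 12 + 25 + 41 + 69).

147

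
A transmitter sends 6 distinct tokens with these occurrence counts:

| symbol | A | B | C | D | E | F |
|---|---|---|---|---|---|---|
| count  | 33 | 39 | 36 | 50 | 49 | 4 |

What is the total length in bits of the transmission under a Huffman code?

Merge the two smallest weights repeatedly:
F(4) + A(33) → 37
C(36) + 37 → 73
B(39) + E(49) → 88
D(50) + 73 → 123
88 + 123 → 211
The encoded length is the sum of every internal node's weight: 37 + 73 + 88 + 123 + 211 = 532 bits.

532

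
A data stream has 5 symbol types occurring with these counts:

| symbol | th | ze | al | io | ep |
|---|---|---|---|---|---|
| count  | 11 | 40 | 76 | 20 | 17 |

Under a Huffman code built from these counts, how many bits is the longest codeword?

4

Merge the two lowest-weight nodes at each step:
th(11) + ep(17) → 28
io(20) + 28 → 48
ze(40) + 48 → 88
al(76) + 88 → 164
The first pair merged (th, ep) ends up deepest, at depth 4.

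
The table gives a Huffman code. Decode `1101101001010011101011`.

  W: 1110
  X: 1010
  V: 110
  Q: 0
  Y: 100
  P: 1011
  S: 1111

Read left to right; each codeword is recognised as soon as it completes (prefix code):
  110→V | 110→V | 100→Y | 1010→X | 0→Q | 1110→W | 1011→P
Decoded message: VVYXQWP

VVYXQWP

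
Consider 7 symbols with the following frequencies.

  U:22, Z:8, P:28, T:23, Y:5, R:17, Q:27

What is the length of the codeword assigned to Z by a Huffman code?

4

Huffman merges, smallest pair first:
Y(5) + Z(8) → 13
13 + R(17) → 30
U(22) + T(23) → 45
Q(27) + P(28) → 55
30 + 45 → 75
55 + 75 → 130
The subtree containing Z is merged 4 times, so code length = 4.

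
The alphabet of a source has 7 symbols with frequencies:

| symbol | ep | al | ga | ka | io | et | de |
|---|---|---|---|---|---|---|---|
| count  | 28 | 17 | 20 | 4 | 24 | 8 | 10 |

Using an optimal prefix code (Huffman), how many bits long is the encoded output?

Build the Huffman tree bottom-up:
merge ka(4) and et(8): 12
merge de(10) and 12: 22
merge al(17) and ga(20): 37
merge 22 and io(24): 46
merge ep(28) and 37: 65
merge 46 and 65: 111
The encoded length is the sum of every internal node's weight: 12 + 22 + 37 + 46 + 65 + 111 = 293 bits.

293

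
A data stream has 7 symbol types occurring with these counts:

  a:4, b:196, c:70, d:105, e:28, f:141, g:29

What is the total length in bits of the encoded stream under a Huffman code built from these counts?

Merge the two smallest weights repeatedly:
combine a(4), e(28) → 32
combine g(29), 32 → 61
combine 61, c(70) → 131
combine d(105), 131 → 236
combine f(141), b(196) → 337
combine 236, 337 → 573
Total encoded bits = sum of merged weights = 32 + 61 + 131 + 236 + 337 + 573 = 1370.

1370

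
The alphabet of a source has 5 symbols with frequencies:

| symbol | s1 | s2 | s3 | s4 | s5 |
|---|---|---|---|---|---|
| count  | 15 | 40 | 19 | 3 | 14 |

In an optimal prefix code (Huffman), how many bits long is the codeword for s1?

3

Huffman merges, smallest pair first:
combine s4(3), s5(14) → 17
combine s1(15), 17 → 32
combine s3(19), 32 → 51
combine s2(40), 51 → 91
s1's leaf is at depth 3, giving a 3-bit codeword.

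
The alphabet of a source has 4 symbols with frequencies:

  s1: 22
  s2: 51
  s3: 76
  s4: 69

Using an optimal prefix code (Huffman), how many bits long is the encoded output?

433

Merge the two smallest weights repeatedly:
combine s1(22), s2(51) → 73
combine s4(69), 73 → 142
combine s3(76), 142 → 218
Each symbol's bit-cost is frequency × depth; summing gives 433 bits (equivalently 73 + 142 + 218).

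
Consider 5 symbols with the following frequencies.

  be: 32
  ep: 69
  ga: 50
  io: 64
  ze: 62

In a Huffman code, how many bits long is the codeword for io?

2

Repeatedly merge the two smallest:
merge be(32) and ga(50): 82
merge ze(62) and io(64): 126
merge ep(69) and 82: 151
merge 126 and 151: 277
io sits 2 levels below the root, so its codeword is 2 bits.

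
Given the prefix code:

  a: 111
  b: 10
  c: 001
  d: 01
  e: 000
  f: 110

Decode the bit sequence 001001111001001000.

ccacce

Read left to right; each codeword is recognised as soon as it completes (prefix code):
  001→c | 001→c | 111→a | 001→c | 001→c | 000→e
Decoded message: ccacce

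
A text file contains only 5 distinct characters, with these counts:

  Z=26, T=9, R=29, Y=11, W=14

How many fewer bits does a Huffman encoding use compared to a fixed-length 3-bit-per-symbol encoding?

69

Fixed-length: 3 bits × 89 symbols = 267 bits.
Huffman merges:
combine T(9), Y(11) → 20
combine W(14), 20 → 34
combine Z(26), R(29) → 55
combine 34, 55 → 89
Huffman total = 20 + 34 + 55 + 89 = 198 bits.
Saving = 267 − 198 = 69 bits.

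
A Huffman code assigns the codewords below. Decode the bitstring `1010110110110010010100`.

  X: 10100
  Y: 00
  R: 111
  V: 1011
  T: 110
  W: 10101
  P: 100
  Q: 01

WVQPPX

Read left to right; each codeword is recognised as soon as it completes (prefix code):
  10101→W | 1011→V | 01→Q | 100→P | 100→P | 10100→X
Decoded message: WVQPPX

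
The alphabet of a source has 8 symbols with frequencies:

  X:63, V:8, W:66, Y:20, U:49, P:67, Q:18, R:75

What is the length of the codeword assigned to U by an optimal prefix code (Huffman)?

3

Repeatedly merge the two smallest:
V(8) + Q(18) → 26
Y(20) + 26 → 46
46 + U(49) → 95
X(63) + W(66) → 129
P(67) + R(75) → 142
95 + 129 → 224
142 + 224 → 366
The subtree containing U is merged 3 times, so code length = 3.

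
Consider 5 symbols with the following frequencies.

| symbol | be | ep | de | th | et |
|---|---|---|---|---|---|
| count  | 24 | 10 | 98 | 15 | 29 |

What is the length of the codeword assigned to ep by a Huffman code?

4

Huffman merges, smallest pair first:
ep(10) + th(15) → 25
be(24) + 25 → 49
et(29) + 49 → 78
78 + de(98) → 176
ep's leaf is at depth 4, giving a 4-bit codeword.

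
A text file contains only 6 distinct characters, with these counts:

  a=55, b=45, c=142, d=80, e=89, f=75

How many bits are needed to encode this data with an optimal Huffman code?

Merge the two smallest weights repeatedly:
b(45) + a(55) → 100
f(75) + d(80) → 155
e(89) + 100 → 189
c(142) + 155 → 297
189 + 297 → 486
Each symbol's bit-cost is frequency × depth; summing gives 1227 bits (equivalently 100 + 155 + 189 + 297 + 486).

1227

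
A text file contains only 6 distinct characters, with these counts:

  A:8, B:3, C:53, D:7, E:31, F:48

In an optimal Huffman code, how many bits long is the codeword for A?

Build the tree from the bottom:
combine B(3), D(7) → 10
combine A(8), 10 → 18
combine 18, E(31) → 49
combine F(48), 49 → 97
combine C(53), 97 → 150
A's leaf is at depth 4, giving a 4-bit codeword.

4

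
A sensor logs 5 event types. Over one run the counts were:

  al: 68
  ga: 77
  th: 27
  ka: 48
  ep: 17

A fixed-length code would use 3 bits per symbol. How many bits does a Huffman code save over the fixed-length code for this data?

Fixed-length: 3 bits × 237 symbols = 711 bits.
Huffman merges:
ep(17) + th(27) → 44
44 + ka(48) → 92
al(68) + ga(77) → 145
92 + 145 → 237
Huffman total = 44 + 92 + 145 + 237 = 518 bits.
Saving = 711 − 518 = 193 bits.

193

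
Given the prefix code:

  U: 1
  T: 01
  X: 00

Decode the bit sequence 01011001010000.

Read left to right; each codeword is recognised as soon as it completes (prefix code):
  01→T | 01→T | 1→U | 00→X | 1→U | 01→T | 00→X | 00→X
Decoded message: TTUXUTXX

TTUXUTXX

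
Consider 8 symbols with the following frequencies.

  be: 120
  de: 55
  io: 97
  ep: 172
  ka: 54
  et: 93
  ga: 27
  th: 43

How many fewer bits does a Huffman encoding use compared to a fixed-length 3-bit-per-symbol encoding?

Fixed-length: 3 bits × 661 symbols = 1983 bits.
Huffman merges:
combine ga(27), th(43) → 70
combine ka(54), de(55) → 109
combine 70, et(93) → 163
combine io(97), 109 → 206
combine be(120), 163 → 283
combine ep(172), 206 → 378
combine 283, 378 → 661
Huffman total = 70 + 109 + 163 + 206 + 283 + 378 + 661 = 1870 bits.
Saving = 1983 − 1870 = 113 bits.

113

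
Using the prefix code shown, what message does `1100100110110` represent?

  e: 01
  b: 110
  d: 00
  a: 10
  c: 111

Read left to right; each codeword is recognised as soon as it completes (prefix code):
  110→b | 01→e | 00→d | 110→b | 110→b
Decoded message: bedbb

bedbb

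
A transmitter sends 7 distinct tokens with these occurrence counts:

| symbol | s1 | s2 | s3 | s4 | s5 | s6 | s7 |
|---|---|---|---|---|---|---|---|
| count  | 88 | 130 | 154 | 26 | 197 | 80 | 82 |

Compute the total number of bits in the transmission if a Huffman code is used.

2026

Build the Huffman tree bottom-up:
merge s4(26) and s6(80): 106
merge s7(82) and s1(88): 170
merge 106 and s2(130): 236
merge s3(154) and 170: 324
merge s5(197) and 236: 433
merge 324 and 433: 757
The encoded length is the sum of every internal node's weight: 106 + 170 + 236 + 324 + 433 + 757 = 2026 bits.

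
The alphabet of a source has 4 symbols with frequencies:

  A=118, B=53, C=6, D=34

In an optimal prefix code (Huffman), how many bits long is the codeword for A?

1

Build the tree from the bottom:
combine C(6), D(34) → 40
combine 40, B(53) → 93
combine 93, A(118) → 211
A is merged only at the final step, so code length = 1.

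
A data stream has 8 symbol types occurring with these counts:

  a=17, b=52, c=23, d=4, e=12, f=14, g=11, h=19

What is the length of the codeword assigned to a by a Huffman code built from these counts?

Build the tree from the bottom:
d(4) + g(11) → 15
e(12) + f(14) → 26
15 + a(17) → 32
h(19) + c(23) → 42
26 + 32 → 58
42 + b(52) → 94
58 + 94 → 152
a sits 3 levels below the root, so its codeword is 3 bits.

3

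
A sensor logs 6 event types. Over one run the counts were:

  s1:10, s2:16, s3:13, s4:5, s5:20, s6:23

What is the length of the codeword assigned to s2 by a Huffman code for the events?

Repeatedly merge the two smallest:
combine s4(5), s1(10) → 15
combine s3(13), 15 → 28
combine s2(16), s5(20) → 36
combine s6(23), 28 → 51
combine 36, 51 → 87
s2 sits 2 levels below the root, so its codeword is 2 bits.

2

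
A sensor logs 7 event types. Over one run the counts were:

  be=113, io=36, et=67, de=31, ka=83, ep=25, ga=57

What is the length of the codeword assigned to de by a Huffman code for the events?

Build the tree from the bottom:
merge ep(25) and de(31): 56
merge io(36) and 56: 92
merge ga(57) and et(67): 124
merge ka(83) and 92: 175
merge be(113) and 124: 237
merge 175 and 237: 412
The subtree containing de is merged 4 times, so code length = 4.

4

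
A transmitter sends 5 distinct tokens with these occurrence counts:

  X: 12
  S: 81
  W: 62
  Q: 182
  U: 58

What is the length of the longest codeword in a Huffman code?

Merge the two lowest-weight nodes at each step:
combine X(12), U(58) → 70
combine W(62), 70 → 132
combine S(81), 132 → 213
combine Q(182), 213 → 395
The rarest symbols sit at the bottom; the longest codeword is 4 bits.

4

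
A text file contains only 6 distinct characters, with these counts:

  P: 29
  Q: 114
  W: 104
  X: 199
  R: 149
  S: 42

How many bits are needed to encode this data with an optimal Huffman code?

1520

Merge the two smallest weights repeatedly:
merge P(29) and S(42): 71
merge 71 and W(104): 175
merge Q(114) and R(149): 263
merge 175 and X(199): 374
merge 263 and 374: 637
Total encoded bits = sum of merged weights = 71 + 175 + 263 + 374 + 637 = 1520.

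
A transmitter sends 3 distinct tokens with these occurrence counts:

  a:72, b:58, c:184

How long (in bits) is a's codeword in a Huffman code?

2

Build the tree from the bottom:
combine b(58), a(72) → 130
combine 130, c(184) → 314
The subtree containing a is merged 2 times, so code length = 2.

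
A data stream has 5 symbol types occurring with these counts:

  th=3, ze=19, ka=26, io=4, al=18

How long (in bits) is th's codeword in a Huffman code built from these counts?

Build the tree from the bottom:
combine th(3), io(4) → 7
combine 7, al(18) → 25
combine ze(19), 25 → 44
combine ka(26), 44 → 70
The subtree containing th is merged 4 times, so code length = 4.

4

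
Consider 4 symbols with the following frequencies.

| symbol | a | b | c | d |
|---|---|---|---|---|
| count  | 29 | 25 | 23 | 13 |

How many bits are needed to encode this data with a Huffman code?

Merge the two smallest weights repeatedly:
combine d(13), c(23) → 36
combine b(25), a(29) → 54
combine 36, 54 → 90
Each symbol's bit-cost is frequency × depth; summing gives 180 bits (equivalently 36 + 54 + 90).

180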